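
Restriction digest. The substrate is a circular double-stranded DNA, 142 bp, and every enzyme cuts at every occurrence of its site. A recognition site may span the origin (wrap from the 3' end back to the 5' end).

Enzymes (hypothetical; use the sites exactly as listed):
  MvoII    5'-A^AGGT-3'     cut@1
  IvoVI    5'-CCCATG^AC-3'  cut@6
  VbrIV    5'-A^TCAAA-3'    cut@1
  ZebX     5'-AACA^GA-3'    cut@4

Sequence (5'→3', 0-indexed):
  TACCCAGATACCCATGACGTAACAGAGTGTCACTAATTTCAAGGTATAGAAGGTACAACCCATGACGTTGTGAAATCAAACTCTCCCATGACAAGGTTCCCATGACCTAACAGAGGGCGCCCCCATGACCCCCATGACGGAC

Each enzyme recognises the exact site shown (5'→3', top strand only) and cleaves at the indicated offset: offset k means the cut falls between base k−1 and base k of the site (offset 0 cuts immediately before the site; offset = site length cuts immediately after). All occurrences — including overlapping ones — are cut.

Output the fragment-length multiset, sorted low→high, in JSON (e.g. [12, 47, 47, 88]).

Per-enzyme occurrences:
  MvoII (AAGGT, off=1): starts [40, 49, 92] → cuts [41, 50, 93]
  IvoVI (CCCATGAC, off=6): starts [10, 58, 84, 98, 121, 130] → cuts [16, 64, 90, 104, 127, 136]
  VbrIV (ATCAAA, off=1): starts [74] → cuts [75]
  ZebX (AACAGA, off=4): starts [20, 108] → cuts [24, 112]

Pooled cuts: [16, 24, 41, 50, 64, 75, 90, 93, 104, 112, 127, 136]

Fragment lengths:
  16→24: 8 bp
  24→41: 17 bp
  41→50: 9 bp
  50→64: 14 bp
  64→75: 11 bp
  75→90: 15 bp
  90→93: 3 bp
  93→104: 11 bp
  104→112: 8 bp
  112→127: 15 bp
  127→136: 9 bp
  136→16 (wrap): 142-136+16 = 22 bp

[3,8,8,9,9,11,11,14,15,15,17,22]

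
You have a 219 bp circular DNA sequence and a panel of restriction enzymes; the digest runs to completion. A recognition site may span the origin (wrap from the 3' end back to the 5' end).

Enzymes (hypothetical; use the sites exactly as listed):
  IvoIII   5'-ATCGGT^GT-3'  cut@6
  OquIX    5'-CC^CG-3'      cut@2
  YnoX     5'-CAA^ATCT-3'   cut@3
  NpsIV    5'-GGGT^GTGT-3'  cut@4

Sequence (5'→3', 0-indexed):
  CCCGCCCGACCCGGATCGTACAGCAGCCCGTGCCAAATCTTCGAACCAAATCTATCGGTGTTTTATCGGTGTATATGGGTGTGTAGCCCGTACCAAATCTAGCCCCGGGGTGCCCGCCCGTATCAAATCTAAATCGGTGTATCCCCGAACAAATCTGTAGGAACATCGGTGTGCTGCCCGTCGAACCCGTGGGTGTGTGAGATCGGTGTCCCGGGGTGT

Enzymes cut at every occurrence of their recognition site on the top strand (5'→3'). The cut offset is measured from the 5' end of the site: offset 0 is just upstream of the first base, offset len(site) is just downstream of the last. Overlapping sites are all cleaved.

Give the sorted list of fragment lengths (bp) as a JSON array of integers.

[4,4,4,5,7,7,7,8,8,8,8,8,9,9,9,10,10,10,11,12,13,13,17,18]

Scan for sites:
  IvoIII ATCGGTGT/6: at [53, 64, 132, 164, 201] ⇒ [59, 70, 138, 170, 207]
  OquIX CCCG/2: at [0, 4, 9, 26, 86, 103, 112, 116, 143, 176, 185, 209] ⇒ [2, 6, 11, 28, 88, 105, 114, 118, 145, 178, 187, 211]
  YnoX CAAATCT/3: at [33, 46, 93, 123, 149] ⇒ [36, 49, 96, 126, 152]
  NpsIV GGGTGTGT/4: at [76, 190] ⇒ [80, 194]

All cut coordinates (distinct, sorted): [2, 6, 11, 28, 36, 49, 59, 70, 80, 88, 96, 105, 114, 118, 126, 138, 145, 152, 170, 178, 187, 194, 207, 211]

Fragment lengths:
  2→6: 4 bp
  6→11: 5 bp
  11→28: 17 bp
  28→36: 8 bp
  36→49: 13 bp
  49→59: 10 bp
  59→70: 11 bp
  70→80: 10 bp
  80→88: 8 bp
  88→96: 8 bp
  96→105: 9 bp
  105→114: 9 bp
  114→118: 4 bp
  118→126: 8 bp
  126→138: 12 bp
  138→145: 7 bp
  145→152: 7 bp
  152→170: 18 bp
  170→178: 8 bp
  178→187: 9 bp
  187→194: 7 bp
  194→207: 13 bp
  207→211: 4 bp
  211→2 (wrap): 219-211+2 = 10 bp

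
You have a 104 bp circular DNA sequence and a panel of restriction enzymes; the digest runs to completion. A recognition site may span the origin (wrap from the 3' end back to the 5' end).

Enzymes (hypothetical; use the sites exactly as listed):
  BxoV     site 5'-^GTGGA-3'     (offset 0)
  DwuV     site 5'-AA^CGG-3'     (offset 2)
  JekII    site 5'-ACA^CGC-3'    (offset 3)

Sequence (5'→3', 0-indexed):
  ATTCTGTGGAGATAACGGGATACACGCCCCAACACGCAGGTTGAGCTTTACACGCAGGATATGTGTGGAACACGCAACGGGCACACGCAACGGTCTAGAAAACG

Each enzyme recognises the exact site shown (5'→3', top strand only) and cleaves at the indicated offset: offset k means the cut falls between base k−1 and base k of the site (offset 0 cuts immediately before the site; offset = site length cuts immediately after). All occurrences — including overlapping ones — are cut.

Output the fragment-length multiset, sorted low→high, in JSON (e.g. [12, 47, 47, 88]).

[5,5,8,8,9,10,10,12,18,19]

Per-enzyme occurrences:
  BxoV (GTGGA, off=0): starts [5, 64] → cuts [5, 64]
  DwuV (AACGG, off=2): starts [13, 75, 88] → cuts [15, 77, 90]
  JekII (ACACGC, off=3): starts [21, 31, 49, 69, 82] → cuts [24, 34, 52, 72, 85]

All cut coordinates (distinct, sorted): [5, 15, 24, 34, 52, 64, 72, 77, 85, 90]

Fragments:
  5→15: 10 bp
  15→24: 9 bp
  24→34: 10 bp
  34→52: 18 bp
  52→64: 12 bp
  64→72: 8 bp
  72→77: 5 bp
  77→85: 8 bp
  85→90: 5 bp
  90→5 (wrap): 104-90+5 = 19 bp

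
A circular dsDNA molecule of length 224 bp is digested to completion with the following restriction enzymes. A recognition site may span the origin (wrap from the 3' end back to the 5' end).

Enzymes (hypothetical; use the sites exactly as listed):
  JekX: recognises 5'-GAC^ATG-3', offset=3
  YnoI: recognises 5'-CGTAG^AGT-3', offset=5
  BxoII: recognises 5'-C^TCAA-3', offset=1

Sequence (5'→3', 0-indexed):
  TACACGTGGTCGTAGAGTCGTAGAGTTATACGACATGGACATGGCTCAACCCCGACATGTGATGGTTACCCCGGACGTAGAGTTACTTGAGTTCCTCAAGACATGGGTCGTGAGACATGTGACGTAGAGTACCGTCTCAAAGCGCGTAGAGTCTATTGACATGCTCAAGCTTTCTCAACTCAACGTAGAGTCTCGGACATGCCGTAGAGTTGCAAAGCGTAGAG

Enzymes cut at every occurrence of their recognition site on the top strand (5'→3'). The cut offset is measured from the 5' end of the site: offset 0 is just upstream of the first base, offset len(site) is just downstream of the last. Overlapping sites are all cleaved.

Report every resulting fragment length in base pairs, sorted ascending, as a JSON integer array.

[4,5,5,6,7,8,9,9,9,10,10,11,11,11,11,13,14,15,15,17,24]

Scan for sites:
  JekX (GACATG, off=3): starts [31, 37, 53, 99, 113, 157, 195] → cuts [34, 40, 56, 102, 116, 160, 198]
  YnoI (CGTAGAGT, off=5): starts [10, 18, 75, 122, 144, 183, 202, 217] → cuts [15, 23, 80, 127, 149, 188, 207, 222]
  BxoII (CTCAA, off=1): starts [44, 94, 135, 163, 173, 178] → cuts [45, 95, 136, 164, 174, 179]

Pooled cuts: [15, 23, 34, 40, 45, 56, 80, 95, 102, 116, 127, 136, 149, 160, 164, 174, 179, 188, 198, 207, 222]

Fragment lengths:
  15→23: 8 bp
  23→34: 11 bp
  34→40: 6 bp
  40→45: 5 bp
  45→56: 11 bp
  56→80: 24 bp
  80→95: 15 bp
  95→102: 7 bp
  102→116: 14 bp
  116→127: 11 bp
  127→136: 9 bp
  136→149: 13 bp
  149→160: 11 bp
  160→164: 4 bp
  164→174: 10 bp
  174→179: 5 bp
  179→188: 9 bp
  188→198: 10 bp
  198→207: 9 bp
  207→222: 15 bp
  222→15 (wrap): 224-222+15 = 17 bp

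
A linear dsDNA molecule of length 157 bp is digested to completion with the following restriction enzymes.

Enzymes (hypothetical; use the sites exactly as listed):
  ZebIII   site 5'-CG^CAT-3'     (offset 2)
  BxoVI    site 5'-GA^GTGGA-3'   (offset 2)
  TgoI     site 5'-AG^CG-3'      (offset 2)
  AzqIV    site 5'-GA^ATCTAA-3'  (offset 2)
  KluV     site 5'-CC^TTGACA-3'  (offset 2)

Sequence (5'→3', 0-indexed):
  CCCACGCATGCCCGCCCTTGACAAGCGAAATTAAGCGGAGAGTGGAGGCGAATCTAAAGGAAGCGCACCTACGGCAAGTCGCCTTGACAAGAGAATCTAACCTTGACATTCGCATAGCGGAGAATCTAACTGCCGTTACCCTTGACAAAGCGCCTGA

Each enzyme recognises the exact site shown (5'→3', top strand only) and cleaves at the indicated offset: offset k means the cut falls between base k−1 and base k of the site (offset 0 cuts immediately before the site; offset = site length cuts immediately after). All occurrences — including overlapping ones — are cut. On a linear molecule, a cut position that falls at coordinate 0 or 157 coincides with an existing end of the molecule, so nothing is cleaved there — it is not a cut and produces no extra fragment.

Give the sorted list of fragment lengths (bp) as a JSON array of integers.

[5,6,6,6,7,8,8,9,10,10,10,11,11,12,18,20]

Site scan:
  ZebIII (CGCAT, off=2): starts [4, 110] → cuts [6, 112]
  BxoVI (GAGTGGA, off=2): starts [39] → cuts [41]
  TgoI (AGCG, off=2): starts [23, 33, 61, 115, 148] → cuts [25, 35, 63, 117, 150]
  AzqIV (GAATCTAA, off=2): starts [49, 92, 121] → cuts [51, 94, 123]
  KluV (CCTTGACA, off=2): starts [15, 81, 100, 139] → cuts [17, 83, 102, 141]

All cut coordinates (distinct, sorted): [6, 17, 25, 35, 41, 51, 63, 83, 94, 102, 112, 117, 123, 141, 150]

Fragment lengths:
  [0,6): 6 bp
  [6,17): 11 bp
  [17,25): 8 bp
  [25,35): 10 bp
  [35,41): 6 bp
  [41,51): 10 bp
  [51,63): 12 bp
  [63,83): 20 bp
  [83,94): 11 bp
  [94,102): 8 bp
  [102,112): 10 bp
  [112,117): 5 bp
  [117,123): 6 bp
  [123,141): 18 bp
  [141,150): 9 bp
  [150,157): 7 bp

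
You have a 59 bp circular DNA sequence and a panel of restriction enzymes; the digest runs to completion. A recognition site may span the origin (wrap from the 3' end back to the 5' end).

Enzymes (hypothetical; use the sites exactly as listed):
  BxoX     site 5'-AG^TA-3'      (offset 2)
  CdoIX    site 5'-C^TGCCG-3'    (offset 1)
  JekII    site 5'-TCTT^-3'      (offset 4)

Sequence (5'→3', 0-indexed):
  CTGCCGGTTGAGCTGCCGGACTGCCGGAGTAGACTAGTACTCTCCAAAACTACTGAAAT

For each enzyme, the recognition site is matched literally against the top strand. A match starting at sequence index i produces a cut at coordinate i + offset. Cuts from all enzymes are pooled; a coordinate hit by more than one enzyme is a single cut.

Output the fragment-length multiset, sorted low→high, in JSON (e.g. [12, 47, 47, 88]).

[8,8,8,12,23]

Scan for sites:
  BxoX (AGTA, off=2): starts [27, 35] → cuts [29, 37]
  CdoIX (CTGCCG, off=1): starts [0, 12, 20] → cuts [1, 13, 21]
  JekII (TCTT, off=4): no sites

All cut coordinates (distinct, sorted): [1, 13, 21, 29, 37]

Fragment lengths:
  1→13: 12 bp
  13→21: 8 bp
  21→29: 8 bp
  29→37: 8 bp
  37→1 (wrap): 59-37+1 = 23 bp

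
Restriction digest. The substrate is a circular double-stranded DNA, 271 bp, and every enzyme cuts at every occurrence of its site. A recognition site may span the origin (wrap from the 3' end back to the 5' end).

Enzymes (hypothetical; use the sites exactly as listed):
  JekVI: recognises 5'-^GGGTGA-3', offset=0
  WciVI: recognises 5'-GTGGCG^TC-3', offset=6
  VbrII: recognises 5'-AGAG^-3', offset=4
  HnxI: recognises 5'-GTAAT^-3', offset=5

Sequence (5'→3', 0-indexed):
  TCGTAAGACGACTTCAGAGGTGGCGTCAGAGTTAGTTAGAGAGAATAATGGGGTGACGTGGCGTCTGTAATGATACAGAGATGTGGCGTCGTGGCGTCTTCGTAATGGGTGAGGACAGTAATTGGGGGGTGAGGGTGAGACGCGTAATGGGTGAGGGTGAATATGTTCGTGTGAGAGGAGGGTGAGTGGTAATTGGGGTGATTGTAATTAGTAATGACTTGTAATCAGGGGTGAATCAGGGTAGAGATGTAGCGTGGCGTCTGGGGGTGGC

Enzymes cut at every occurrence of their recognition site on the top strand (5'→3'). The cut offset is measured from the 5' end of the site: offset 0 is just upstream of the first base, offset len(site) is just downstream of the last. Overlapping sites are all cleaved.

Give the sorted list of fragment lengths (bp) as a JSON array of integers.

[2,2,2,3,4,6,6,6,6,7,7,8,8,8,9,10,10,10,13,13,13,14,16,16,18,23,31]

Per-enzyme occurrences:
  JekVI (GGGTGA, off=0): starts [50, 106, 126, 132, 148, 154, 179, 195, 228] → cuts [50, 106, 126, 132, 148, 154, 179, 195, 228]
  WciVI (GTGGCGTC, off=6): starts [19, 57, 82, 90, 253] → cuts [25, 63, 88, 96, 259]
  VbrII (AGAG, off=4): starts [15, 27, 37, 39, 76, 173, 242] → cuts [19, 31, 41, 43, 80, 177, 246]
  HnxI (GTAAT, off=5): starts [66, 101, 117, 143, 188, 203, 210, 220] → cuts [71, 106, 122, 148, 193, 208, 215, 225]

All cut coordinates (distinct, sorted): [19, 25, 31, 41, 43, 50, 63, 71, 80, 88, 96, 106, 122, 126, 132, 148, 154, 177, 179, 193, 195, 208, 215, 225, 228, 246, 259]

Fragments:
  19→25: 6 bp
  25→31: 6 bp
  31→41: 10 bp
  41→43: 2 bp
  43→50: 7 bp
  50→63: 13 bp
  63→71: 8 bp
  71→80: 9 bp
  80→88: 8 bp
  88→96: 8 bp
  96→106: 10 bp
  106→122: 16 bp
  122→126: 4 bp
  126→132: 6 bp
  132→148: 16 bp
  148→154: 6 bp
  154→177: 23 bp
  177→179: 2 bp
  179→193: 14 bp
  193→195: 2 bp
  195→208: 13 bp
  208→215: 7 bp
  215→225: 10 bp
  225→228: 3 bp
  228→246: 18 bp
  246→259: 13 bp
  259→19 (wrap): 271-259+19 = 31 bp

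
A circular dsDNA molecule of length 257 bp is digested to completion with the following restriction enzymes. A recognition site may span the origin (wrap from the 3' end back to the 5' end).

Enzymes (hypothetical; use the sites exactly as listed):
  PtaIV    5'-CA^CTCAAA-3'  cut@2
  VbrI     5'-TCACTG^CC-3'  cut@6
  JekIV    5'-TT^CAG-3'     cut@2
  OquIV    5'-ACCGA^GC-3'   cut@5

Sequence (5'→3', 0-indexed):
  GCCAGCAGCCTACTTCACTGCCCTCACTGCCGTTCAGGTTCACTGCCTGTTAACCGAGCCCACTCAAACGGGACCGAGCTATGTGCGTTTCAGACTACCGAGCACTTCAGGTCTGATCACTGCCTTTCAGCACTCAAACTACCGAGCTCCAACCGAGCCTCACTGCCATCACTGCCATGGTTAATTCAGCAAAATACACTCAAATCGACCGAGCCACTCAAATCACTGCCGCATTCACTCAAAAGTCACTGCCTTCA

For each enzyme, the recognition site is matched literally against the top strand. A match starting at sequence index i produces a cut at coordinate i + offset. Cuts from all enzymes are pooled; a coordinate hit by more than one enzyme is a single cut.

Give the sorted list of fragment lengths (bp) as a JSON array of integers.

[4,4,5,5,5,5,6,9,9,9,9,11,11,11,12,12,12,12,13,13,14,14,15,15,22]

Site scan:
  PtaIV (CACTCAAA, off=2): starts [60, 130, 196, 214, 235] → cuts [62, 132, 198, 216, 237]
  VbrI (TCACTGCC, off=6): starts [14, 23, 39, 116, 159, 168, 222, 245] → cuts [20, 29, 45, 122, 165, 174, 228, 251]
  JekIV (TTCAG, off=2): starts [32, 88, 105, 125, 184, 253] → cuts [34, 90, 107, 127, 186, 255]
  OquIV (ACCGAGC, off=5): starts [52, 72, 96, 140, 151, 207] → cuts [57, 77, 101, 145, 156, 212]

Pooled cuts: [20, 29, 34, 45, 57, 62, 77, 90, 101, 107, 122, 127, 132, 145, 156, 165, 174, 186, 198, 212, 216, 228, 237, 251, 255]

Fragments:
  20→29: 9 bp
  29→34: 5 bp
  34→45: 11 bp
  45→57: 12 bp
  57→62: 5 bp
  62→77: 15 bp
  77→90: 13 bp
  90→101: 11 bp
  101→107: 6 bp
  107→122: 15 bp
  122→127: 5 bp
  127→132: 5 bp
  132→145: 13 bp
  145→156: 11 bp
  156→165: 9 bp
  165→174: 9 bp
  174→186: 12 bp
  186→198: 12 bp
  198→212: 14 bp
  212→216: 4 bp
  216→228: 12 bp
  228→237: 9 bp
  237→251: 14 bp
  251→255: 4 bp
  255→20 (wrap): 257-255+20 = 22 bp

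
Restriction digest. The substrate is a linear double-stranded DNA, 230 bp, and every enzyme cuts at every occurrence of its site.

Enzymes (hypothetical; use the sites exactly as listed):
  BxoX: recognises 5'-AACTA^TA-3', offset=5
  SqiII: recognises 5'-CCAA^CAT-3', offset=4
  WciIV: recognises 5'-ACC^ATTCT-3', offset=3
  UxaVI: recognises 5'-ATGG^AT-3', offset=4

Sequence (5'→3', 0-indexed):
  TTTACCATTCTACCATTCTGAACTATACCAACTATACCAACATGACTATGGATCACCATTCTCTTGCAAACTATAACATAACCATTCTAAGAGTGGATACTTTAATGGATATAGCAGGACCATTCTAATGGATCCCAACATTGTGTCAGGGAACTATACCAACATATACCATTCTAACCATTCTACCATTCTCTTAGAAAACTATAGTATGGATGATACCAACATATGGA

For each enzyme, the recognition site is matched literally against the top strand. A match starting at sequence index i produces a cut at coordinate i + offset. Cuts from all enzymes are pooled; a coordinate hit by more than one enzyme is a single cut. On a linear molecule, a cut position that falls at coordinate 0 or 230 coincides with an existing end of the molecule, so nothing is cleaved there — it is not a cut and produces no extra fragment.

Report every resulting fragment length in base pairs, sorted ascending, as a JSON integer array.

[6,6,6,6,7,8,8,8,8,8,9,9,10,10,10,11,11,13,16,17,18,25]

Per-enzyme occurrences:
  BxoX (AACTATA, off=5): starts [20, 29, 68, 151, 199] → cuts [25, 34, 73, 156, 204]
  SqiII (CCAACAT, off=4): starts [36, 134, 158, 218] → cuts [40, 138, 162, 222]
  WciIV (ACCATTCT, off=3): starts [3, 11, 54, 80, 118, 167, 176, 184] → cuts [6, 14, 57, 83, 121, 170, 179, 187]
  UxaVI (ATGGAT, off=4): starts [47, 104, 127, 208] → cuts [51, 108, 131, 212]

Pooled cuts: [6, 14, 25, 34, 40, 51, 57, 73, 83, 108, 121, 131, 138, 156, 162, 170, 179, 187, 204, 212, 222]

Fragment lengths:
  [0,6): 6 bp
  [6,14): 8 bp
  [14,25): 11 bp
  [25,34): 9 bp
  [34,40): 6 bp
  [40,51): 11 bp
  [51,57): 6 bp
  [57,73): 16 bp
  [73,83): 10 bp
  [83,108): 25 bp
  [108,121): 13 bp
  [121,131): 10 bp
  [131,138): 7 bp
  [138,156): 18 bp
  [156,162): 6 bp
  [162,170): 8 bp
  [170,179): 9 bp
  [179,187): 8 bp
  [187,204): 17 bp
  [204,212): 8 bp
  [212,222): 10 bp
  [222,230): 8 bp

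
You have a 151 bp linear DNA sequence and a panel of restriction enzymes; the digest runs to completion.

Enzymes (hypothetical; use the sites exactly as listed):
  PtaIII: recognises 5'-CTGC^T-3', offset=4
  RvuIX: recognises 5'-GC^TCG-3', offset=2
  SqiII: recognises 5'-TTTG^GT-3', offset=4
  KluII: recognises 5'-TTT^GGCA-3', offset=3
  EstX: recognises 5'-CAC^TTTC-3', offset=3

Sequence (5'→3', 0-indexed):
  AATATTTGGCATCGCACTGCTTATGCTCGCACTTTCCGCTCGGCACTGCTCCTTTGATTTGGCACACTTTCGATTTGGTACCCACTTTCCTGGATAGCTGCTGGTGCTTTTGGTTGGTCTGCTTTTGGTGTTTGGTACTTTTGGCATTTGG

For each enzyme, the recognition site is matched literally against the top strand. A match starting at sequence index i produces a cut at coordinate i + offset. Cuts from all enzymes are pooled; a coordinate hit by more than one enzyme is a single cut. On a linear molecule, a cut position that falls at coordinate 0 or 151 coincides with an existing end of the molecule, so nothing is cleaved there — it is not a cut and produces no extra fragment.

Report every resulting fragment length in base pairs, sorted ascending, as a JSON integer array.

Site scan:
  PtaIII (CTGCT, off=4): starts [16, 45, 97, 118] → cuts [20, 49, 101, 122]
  RvuIX (GCTCG, off=2): starts [24, 37] → cuts [26, 39]
  SqiII (TTTGGT, off=4): starts [73, 108, 123, 130] → cuts [77, 112, 127, 134]
  KluII (TTTGGCA, off=3): starts [4, 57, 139] → cuts [7, 60, 142]
  EstX (CACTTTC, off=3): starts [29, 64, 82] → cuts [32, 67, 85]

All cut coordinates (distinct, sorted): [7, 20, 26, 32, 39, 49, 60, 67, 77, 85, 101, 112, 122, 127, 134, 142]

Fragment lengths:
  [0,7): 7 bp
  [7,20): 13 bp
  [20,26): 6 bp
  [26,32): 6 bp
  [32,39): 7 bp
  [39,49): 10 bp
  [49,60): 11 bp
  [60,67): 7 bp
  [67,77): 10 bp
  [77,85): 8 bp
  [85,101): 16 bp
  [101,112): 11 bp
  [112,122): 10 bp
  [122,127): 5 bp
  [127,134): 7 bp
  [134,142): 8 bp
  [142,151): 9 bp

[5,6,6,7,7,7,7,8,8,9,10,10,10,11,11,13,16]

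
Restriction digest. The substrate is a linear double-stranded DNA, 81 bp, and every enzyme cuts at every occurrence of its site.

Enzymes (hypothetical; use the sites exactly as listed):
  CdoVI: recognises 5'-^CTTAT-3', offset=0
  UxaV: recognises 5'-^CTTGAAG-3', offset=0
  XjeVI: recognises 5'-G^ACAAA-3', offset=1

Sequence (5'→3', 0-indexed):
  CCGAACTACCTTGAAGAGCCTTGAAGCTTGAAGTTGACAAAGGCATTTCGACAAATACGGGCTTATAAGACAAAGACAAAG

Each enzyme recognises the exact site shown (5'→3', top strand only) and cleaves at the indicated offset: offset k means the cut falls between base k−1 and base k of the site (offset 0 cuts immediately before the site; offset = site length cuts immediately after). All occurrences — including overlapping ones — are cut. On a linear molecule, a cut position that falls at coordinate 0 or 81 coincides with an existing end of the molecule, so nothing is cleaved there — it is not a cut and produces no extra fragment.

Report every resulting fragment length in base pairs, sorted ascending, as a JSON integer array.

Scan for sites:
  CdoVI (CTTAT, off=0): starts [61] → cuts [61]
  UxaV (CTTGAAG, off=0): starts [9, 19, 26] → cuts [9, 19, 26]
  XjeVI (GACAAA, off=1): starts [35, 49, 68, 74] → cuts [36, 50, 69, 75]

All cut coordinates (distinct, sorted): [9, 19, 26, 36, 50, 61, 69, 75]

Fragment lengths:
  [0,9): 9 bp
  [9,19): 10 bp
  [19,26): 7 bp
  [26,36): 10 bp
  [36,50): 14 bp
  [50,61): 11 bp
  [61,69): 8 bp
  [69,75): 6 bp
  [75,81): 6 bp

[6,6,7,8,9,10,10,11,14]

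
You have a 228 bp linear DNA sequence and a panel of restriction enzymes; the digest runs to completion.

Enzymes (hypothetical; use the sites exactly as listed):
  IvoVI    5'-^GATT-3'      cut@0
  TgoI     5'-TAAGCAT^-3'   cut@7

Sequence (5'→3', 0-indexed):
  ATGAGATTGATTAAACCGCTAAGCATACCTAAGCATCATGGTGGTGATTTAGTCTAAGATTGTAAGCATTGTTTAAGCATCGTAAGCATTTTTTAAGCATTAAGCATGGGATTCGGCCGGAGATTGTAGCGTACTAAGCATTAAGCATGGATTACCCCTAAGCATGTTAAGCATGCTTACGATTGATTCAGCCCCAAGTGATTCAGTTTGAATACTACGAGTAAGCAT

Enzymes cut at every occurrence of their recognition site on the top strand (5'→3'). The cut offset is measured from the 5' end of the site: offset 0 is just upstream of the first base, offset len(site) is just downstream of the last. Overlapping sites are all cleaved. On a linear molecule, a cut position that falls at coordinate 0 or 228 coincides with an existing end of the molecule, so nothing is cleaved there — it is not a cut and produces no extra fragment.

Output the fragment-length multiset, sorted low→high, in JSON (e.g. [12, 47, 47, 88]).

[1,2,4,4,4,6,7,7,9,9,9,10,11,11,12,12,12,15,16,18,20,29]

Site scan:
  IvoVI (GATT, off=0): starts [4, 8, 45, 57, 109, 121, 149, 180, 184, 199] → cuts [4, 8, 45, 57, 109, 121, 149, 180, 184, 199]
  TgoI (TAAGCAT, off=7): starts [19, 29, 62, 73, 82, 93, 100, 134, 141, 158, 167, 221] → cuts [26, 36, 69, 80, 89, 100, 107, 141, 148, 165, 174] (position 228 is a terminus of the linear molecule — no cut)

All cut coordinates (distinct, sorted): [4, 8, 26, 36, 45, 57, 69, 80, 89, 100, 107, 109, 121, 141, 148, 149, 165, 174, 180, 184, 199]

Fragments:
  [0,4): 4 bp
  [4,8): 4 bp
  [8,26): 18 bp
  [26,36): 10 bp
  [36,45): 9 bp
  [45,57): 12 bp
  [57,69): 12 bp
  [69,80): 11 bp
  [80,89): 9 bp
  [89,100): 11 bp
  [100,107): 7 bp
  [107,109): 2 bp
  [109,121): 12 bp
  [121,141): 20 bp
  [141,148): 7 bp
  [148,149): 1 bp
  [149,165): 16 bp
  [165,174): 9 bp
  [174,180): 6 bp
  [180,184): 4 bp
  [184,199): 15 bp
  [199,228): 29 bp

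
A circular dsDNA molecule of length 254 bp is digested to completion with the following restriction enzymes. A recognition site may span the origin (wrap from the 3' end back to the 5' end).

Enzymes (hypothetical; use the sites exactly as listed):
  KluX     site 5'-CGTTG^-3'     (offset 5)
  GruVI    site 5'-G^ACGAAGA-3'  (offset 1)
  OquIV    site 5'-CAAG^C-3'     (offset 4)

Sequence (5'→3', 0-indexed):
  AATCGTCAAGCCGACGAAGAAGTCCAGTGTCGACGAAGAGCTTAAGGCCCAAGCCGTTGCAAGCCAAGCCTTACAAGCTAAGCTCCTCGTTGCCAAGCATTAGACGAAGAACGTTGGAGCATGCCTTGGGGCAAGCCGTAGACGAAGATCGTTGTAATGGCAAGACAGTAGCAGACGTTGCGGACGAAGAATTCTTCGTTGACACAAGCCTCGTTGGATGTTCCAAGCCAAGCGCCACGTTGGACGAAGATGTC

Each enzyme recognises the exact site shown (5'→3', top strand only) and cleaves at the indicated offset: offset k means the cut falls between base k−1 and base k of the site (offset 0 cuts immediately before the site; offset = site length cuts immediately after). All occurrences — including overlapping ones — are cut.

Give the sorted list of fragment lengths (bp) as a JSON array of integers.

[1,3,3,4,5,5,5,6,6,6,7,8,9,10,11,13,13,15,18,19,19,21,21,26]

Site scan:
  KluX (CGTTG, off=5): starts [54, 87, 111, 149, 175, 196, 211, 237] → cuts [59, 92, 116, 154, 180, 201, 216, 242]
  GruVI (GACGAAGA, off=1): starts [12, 31, 102, 140, 182, 242] → cuts [13, 32, 103, 141, 183, 243]
  OquIV (CAAGC, off=4): starts [6, 49, 59, 64, 73, 93, 131, 204, 223, 228] → cuts [10, 53, 63, 68, 77, 97, 135, 208, 227, 232]

All cut coordinates (distinct, sorted): [10, 13, 32, 53, 59, 63, 68, 77, 92, 97, 103, 116, 135, 141, 154, 180, 183, 201, 208, 216, 227, 232, 242, 243]

Fragments:
  10→13: 3 bp
  13→32: 19 bp
  32→53: 21 bp
  53→59: 6 bp
  59→63: 4 bp
  63→68: 5 bp
  68→77: 9 bp
  77→92: 15 bp
  92→97: 5 bp
  97→103: 6 bp
  103→116: 13 bp
  116→135: 19 bp
  135→141: 6 bp
  141→154: 13 bp
  154→180: 26 bp
  180→183: 3 bp
  183→201: 18 bp
  201→208: 7 bp
  208→216: 8 bp
  216→227: 11 bp
  227→232: 5 bp
  232→242: 10 bp
  242→243: 1 bp
  243→10 (wrap): 254-243+10 = 21 bp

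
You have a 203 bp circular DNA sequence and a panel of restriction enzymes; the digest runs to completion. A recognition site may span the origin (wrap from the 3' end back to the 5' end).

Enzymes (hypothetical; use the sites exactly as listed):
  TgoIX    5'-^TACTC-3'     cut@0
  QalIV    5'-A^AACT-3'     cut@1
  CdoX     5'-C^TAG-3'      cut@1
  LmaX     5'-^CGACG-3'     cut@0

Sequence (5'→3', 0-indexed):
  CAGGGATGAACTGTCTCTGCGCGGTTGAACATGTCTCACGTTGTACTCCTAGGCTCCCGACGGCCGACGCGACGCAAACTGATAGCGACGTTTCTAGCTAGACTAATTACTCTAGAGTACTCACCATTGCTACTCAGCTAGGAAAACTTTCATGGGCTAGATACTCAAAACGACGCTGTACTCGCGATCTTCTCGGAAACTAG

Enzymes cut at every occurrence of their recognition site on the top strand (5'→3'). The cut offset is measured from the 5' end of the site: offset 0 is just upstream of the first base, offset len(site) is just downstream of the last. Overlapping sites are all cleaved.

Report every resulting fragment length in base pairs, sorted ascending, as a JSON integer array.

Site scan:
  TgoIX (TACTC, off=0): starts [43, 107, 117, 130, 161, 178] → cuts [43, 107, 117, 130, 161, 178]
  QalIV (AAACT, off=1): starts [75, 143, 196] → cuts [76, 144, 197]
  CdoX (CTAG, off=1): starts [48, 93, 97, 111, 137, 156, 199] → cuts [49, 94, 98, 112, 138, 157, 200]
  LmaX (CGACG, off=0): starts [57, 64, 69, 85, 170] → cuts [57, 64, 69, 85, 170]

Pooled cuts: [43, 49, 57, 64, 69, 76, 85, 94, 98, 107, 112, 117, 130, 138, 144, 157, 161, 170, 178, 197, 200]

Fragment lengths:
  43→49: 6 bp
  49→57: 8 bp
  57→64: 7 bp
  64→69: 5 bp
  69→76: 7 bp
  76→85: 9 bp
  85→94: 9 bp
  94→98: 4 bp
  98→107: 9 bp
  107→112: 5 bp
  112→117: 5 bp
  117→130: 13 bp
  130→138: 8 bp
  138→144: 6 bp
  144→157: 13 bp
  157→161: 4 bp
  161→170: 9 bp
  170→178: 8 bp
  178→197: 19 bp
  197→200: 3 bp
  200→43 (wrap): 203-200+43 = 46 bp

[3,4,4,5,5,5,6,6,7,7,8,8,8,9,9,9,9,13,13,19,46]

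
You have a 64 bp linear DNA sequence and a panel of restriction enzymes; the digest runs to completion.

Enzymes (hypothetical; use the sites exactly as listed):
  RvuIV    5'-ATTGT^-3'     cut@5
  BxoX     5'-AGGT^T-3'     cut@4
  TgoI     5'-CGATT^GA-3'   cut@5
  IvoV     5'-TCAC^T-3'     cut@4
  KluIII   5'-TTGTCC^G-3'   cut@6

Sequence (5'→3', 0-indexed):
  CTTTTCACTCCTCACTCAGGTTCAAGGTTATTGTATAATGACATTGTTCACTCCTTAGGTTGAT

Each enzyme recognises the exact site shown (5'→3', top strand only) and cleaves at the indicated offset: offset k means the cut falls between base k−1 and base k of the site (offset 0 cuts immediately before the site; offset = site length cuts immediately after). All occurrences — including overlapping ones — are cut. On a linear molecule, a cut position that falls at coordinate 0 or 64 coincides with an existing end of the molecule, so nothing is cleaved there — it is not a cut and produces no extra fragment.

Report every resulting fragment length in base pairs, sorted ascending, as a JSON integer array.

Site scan:
  RvuIV ATTGT/5: at [29, 42] ⇒ [34, 47]
  BxoX AGGTT/4: at [17, 24, 56] ⇒ [21, 28, 60]
  TgoI (CGATTGA, off=5): no sites
  IvoV TCACT/4: at [4, 11, 47] ⇒ [8, 15, 51]
  KluIII (TTGTCCG, off=6): no sites

All cut coordinates (distinct, sorted): [8, 15, 21, 28, 34, 47, 51, 60]

Fragment lengths:
  [0,8): 8 bp
  [8,15): 7 bp
  [15,21): 6 bp
  [21,28): 7 bp
  [28,34): 6 bp
  [34,47): 13 bp
  [47,51): 4 bp
  [51,60): 9 bp
  [60,64): 4 bp

[4,4,6,6,7,7,8,9,13]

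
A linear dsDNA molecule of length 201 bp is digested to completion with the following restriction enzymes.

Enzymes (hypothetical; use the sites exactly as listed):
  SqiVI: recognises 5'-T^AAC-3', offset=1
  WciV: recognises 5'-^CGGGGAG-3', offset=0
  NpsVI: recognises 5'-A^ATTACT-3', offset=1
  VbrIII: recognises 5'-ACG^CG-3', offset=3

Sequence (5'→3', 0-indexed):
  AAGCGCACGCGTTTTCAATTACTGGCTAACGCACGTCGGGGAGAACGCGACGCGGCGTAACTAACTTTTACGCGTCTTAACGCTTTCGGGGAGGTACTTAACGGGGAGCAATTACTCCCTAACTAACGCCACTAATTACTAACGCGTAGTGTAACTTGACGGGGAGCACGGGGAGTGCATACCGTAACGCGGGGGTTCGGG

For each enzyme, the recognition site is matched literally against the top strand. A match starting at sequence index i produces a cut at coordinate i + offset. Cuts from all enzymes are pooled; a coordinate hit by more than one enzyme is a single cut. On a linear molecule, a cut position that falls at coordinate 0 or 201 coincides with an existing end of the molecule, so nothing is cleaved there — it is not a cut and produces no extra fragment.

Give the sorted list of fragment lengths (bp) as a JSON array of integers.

Per-enzyme occurrences:
  SqiVI (TAAC, off=1): starts [26, 57, 61, 77, 98, 119, 123, 139, 151, 184] → cuts [27, 58, 62, 78, 99, 120, 124, 140, 152, 185]
  WciV (CGGGGAG, off=0): starts [36, 86, 101, 159, 168] → cuts [36, 86, 101, 159, 168]
  NpsVI (AATTACT, off=1): starts [16, 109, 133] → cuts [17, 110, 134]
  VbrIII (ACGCG, off=3): starts [6, 44, 49, 69, 141, 186] → cuts [9, 47, 52, 72, 144, 189]

All cut coordinates (distinct, sorted): [9, 17, 27, 36, 47, 52, 58, 62, 72, 78, 86, 99, 101, 110, 120, 124, 134, 140, 144, 152, 159, 168, 185, 189]

Fragment lengths:
  [0,9): 9 bp
  [9,17): 8 bp
  [17,27): 10 bp
  [27,36): 9 bp
  [36,47): 11 bp
  [47,52): 5 bp
  [52,58): 6 bp
  [58,62): 4 bp
  [62,72): 10 bp
  [72,78): 6 bp
  [78,86): 8 bp
  [86,99): 13 bp
  [99,101): 2 bp
  [101,110): 9 bp
  [110,120): 10 bp
  [120,124): 4 bp
  [124,134): 10 bp
  [134,140): 6 bp
  [140,144): 4 bp
  [144,152): 8 bp
  [152,159): 7 bp
  [159,168): 9 bp
  [168,185): 17 bp
  [185,189): 4 bp
  [189,201): 12 bp

[2,4,4,4,4,5,6,6,6,7,8,8,8,9,9,9,9,10,10,10,10,11,12,13,17]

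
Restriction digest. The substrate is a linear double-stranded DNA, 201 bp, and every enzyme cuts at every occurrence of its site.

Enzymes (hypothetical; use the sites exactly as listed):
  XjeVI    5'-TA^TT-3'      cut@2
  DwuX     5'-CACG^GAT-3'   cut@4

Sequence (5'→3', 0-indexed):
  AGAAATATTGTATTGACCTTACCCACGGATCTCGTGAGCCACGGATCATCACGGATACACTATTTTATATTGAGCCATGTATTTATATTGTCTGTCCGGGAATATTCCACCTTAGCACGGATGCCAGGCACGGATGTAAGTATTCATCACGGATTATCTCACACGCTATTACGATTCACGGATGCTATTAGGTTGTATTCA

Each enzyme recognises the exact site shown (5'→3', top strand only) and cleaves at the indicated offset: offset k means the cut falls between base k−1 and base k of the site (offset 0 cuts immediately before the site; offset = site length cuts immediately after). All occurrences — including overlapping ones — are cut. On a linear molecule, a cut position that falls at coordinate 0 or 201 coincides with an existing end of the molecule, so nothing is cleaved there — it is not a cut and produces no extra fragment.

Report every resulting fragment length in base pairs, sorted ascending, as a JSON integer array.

Per-enzyme occurrences:
  XjeVI TATT/2: at [5, 10, 60, 67, 79, 85, 102, 140, 166, 185, 195] ⇒ [7, 12, 62, 69, 81, 87, 104, 142, 168, 187, 197]
  DwuX CACGGAT/4: at [23, 39, 49, 115, 128, 147, 176] ⇒ [27, 43, 53, 119, 132, 151, 180]

All cut coordinates (distinct, sorted): [7, 12, 27, 43, 53, 62, 69, 81, 87, 104, 119, 132, 142, 151, 168, 180, 187, 197]

Fragments:
  [0,7): 7 bp
  [7,12): 5 bp
  [12,27): 15 bp
  [27,43): 16 bp
  [43,53): 10 bp
  [53,62): 9 bp
  [62,69): 7 bp
  [69,81): 12 bp
  [81,87): 6 bp
  [87,104): 17 bp
  [104,119): 15 bp
  [119,132): 13 bp
  [132,142): 10 bp
  [142,151): 9 bp
  [151,168): 17 bp
  [168,180): 12 bp
  [180,187): 7 bp
  [187,197): 10 bp
  [197,201): 4 bp

[4,5,6,7,7,7,9,9,10,10,10,12,12,13,15,15,16,17,17]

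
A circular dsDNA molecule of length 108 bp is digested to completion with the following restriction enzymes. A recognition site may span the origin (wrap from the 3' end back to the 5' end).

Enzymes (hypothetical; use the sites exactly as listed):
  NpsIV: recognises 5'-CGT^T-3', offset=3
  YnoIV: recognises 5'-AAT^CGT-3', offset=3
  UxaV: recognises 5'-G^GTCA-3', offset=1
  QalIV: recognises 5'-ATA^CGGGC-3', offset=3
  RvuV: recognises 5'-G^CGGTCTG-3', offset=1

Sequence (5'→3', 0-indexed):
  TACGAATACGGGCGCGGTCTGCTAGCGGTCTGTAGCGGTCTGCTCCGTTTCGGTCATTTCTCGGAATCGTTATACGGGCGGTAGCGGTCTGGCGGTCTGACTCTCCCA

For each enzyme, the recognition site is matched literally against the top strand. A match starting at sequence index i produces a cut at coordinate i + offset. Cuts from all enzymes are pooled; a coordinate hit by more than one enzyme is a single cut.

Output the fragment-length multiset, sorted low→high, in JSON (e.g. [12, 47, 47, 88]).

Per-enzyme occurrences:
  NpsIV (CGTT, off=3): starts [45, 67] → cuts [48, 70]
  YnoIV (AATCGT, off=3): starts [64] → cuts [67]
  UxaV (GGTCA, off=1): starts [51] → cuts [52]
  QalIV (ATACGGGC, off=3): starts [5, 71] → cuts [8, 74]
  RvuV (GCGGTCTG, off=1): starts [13, 24, 34, 83, 91] → cuts [14, 25, 35, 84, 92]

All cut coordinates (distinct, sorted): [8, 14, 25, 35, 48, 52, 67, 70, 74, 84, 92]

Fragment lengths:
  8→14: 6 bp
  14→25: 11 bp
  25→35: 10 bp
  35→48: 13 bp
  48→52: 4 bp
  52→67: 15 bp
  67→70: 3 bp
  70→74: 4 bp
  74→84: 10 bp
  84→92: 8 bp
  92→8 (wrap): 108-92+8 = 24 bp

[3,4,4,6,8,10,10,11,13,15,24]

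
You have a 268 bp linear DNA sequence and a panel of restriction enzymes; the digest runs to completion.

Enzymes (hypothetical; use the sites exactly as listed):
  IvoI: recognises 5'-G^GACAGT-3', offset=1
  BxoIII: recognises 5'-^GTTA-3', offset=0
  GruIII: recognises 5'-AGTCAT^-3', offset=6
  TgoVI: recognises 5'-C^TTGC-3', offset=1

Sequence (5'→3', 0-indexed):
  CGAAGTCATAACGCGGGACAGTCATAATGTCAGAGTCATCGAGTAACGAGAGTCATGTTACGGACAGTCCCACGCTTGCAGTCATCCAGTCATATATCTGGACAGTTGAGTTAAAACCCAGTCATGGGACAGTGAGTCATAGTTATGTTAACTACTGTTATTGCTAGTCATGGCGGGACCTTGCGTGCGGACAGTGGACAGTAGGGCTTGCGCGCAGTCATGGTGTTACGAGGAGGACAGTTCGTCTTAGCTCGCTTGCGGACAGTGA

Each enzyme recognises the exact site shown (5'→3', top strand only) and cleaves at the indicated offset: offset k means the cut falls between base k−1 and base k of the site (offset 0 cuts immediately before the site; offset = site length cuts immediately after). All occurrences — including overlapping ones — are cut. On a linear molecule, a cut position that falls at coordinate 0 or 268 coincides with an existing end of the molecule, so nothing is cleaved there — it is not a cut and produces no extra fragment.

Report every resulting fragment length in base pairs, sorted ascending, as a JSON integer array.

Site scan:
  IvoI GGACAGT/1: at [15, 61, 99, 126, 188, 195, 234, 259] ⇒ [16, 62, 100, 127, 189, 196, 235, 260]
  BxoIII GTTA/0: at [56, 109, 141, 146, 156, 224] ⇒ [56, 109, 141, 146, 156, 224]
  GruIII AGTCAT/6: at [3, 19, 33, 50, 79, 87, 119, 134, 165, 215] ⇒ [9, 25, 39, 56, 85, 93, 125, 140, 171, 221]
  TgoVI CTTGC/1: at [74, 179, 206, 254] ⇒ [75, 180, 207, 255]

Pooled cuts: [9, 16, 25, 39, 56, 62, 75, 85, 93, 100, 109, 125, 127, 140, 141, 146, 156, 171, 180, 189, 196, 207, 221, 224, 235, 255, 260]

Fragments:
  [0,9): 9 bp
  [9,16): 7 bp
  [16,25): 9 bp
  [25,39): 14 bp
  [39,56): 17 bp
  [56,62): 6 bp
  [62,75): 13 bp
  [75,85): 10 bp
  [85,93): 8 bp
  [93,100): 7 bp
  [100,109): 9 bp
  [109,125): 16 bp
  [125,127): 2 bp
  [127,140): 13 bp
  [140,141): 1 bp
  [141,146): 5 bp
  [146,156): 10 bp
  [156,171): 15 bp
  [171,180): 9 bp
  [180,189): 9 bp
  [189,196): 7 bp
  [196,207): 11 bp
  [207,221): 14 bp
  [221,224): 3 bp
  [224,235): 11 bp
  [235,255): 20 bp
  [255,260): 5 bp
  [260,268): 8 bp

[1,2,3,5,5,6,7,7,7,8,8,9,9,9,9,9,10,10,11,11,13,13,14,14,15,16,17,20]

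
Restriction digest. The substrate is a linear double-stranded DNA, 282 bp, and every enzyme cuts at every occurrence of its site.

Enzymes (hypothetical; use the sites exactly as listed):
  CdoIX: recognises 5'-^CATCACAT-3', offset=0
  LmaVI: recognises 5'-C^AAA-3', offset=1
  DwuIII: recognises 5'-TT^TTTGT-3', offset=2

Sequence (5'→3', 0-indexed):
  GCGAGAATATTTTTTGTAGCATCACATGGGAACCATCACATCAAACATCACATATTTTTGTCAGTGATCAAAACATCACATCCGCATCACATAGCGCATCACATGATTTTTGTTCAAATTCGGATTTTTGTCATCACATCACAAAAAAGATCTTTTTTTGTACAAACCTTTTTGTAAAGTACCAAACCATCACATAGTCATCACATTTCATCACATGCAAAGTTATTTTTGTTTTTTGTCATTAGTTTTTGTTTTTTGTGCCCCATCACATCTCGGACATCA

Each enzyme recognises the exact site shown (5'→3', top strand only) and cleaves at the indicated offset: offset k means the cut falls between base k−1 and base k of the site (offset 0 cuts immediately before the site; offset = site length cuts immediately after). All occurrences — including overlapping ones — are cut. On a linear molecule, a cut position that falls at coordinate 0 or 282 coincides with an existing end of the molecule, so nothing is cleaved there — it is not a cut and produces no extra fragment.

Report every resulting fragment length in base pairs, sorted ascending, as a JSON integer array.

Scan for sites:
  CdoIX CATCACAT/0: at [19, 33, 45, 73, 84, 96, 131, 187, 198, 208, 263] ⇒ [19, 33, 45, 73, 84, 96, 131, 187, 198, 208, 263]
  LmaVI CAAA/1: at [41, 68, 114, 141, 162, 182, 217] ⇒ [42, 69, 115, 142, 163, 183, 218]
  DwuIII TTTTTGT/2: at [10, 54, 106, 124, 154, 168, 225, 232, 245, 252] ⇒ [12, 56, 108, 126, 156, 170, 227, 234, 247, 254]

Pooled cuts: [12, 19, 33, 42, 45, 56, 69, 73, 84, 96, 108, 115, 126, 131, 142, 156, 163, 170, 183, 187, 198, 208, 218, 227, 234, 247, 254, 263]

Fragments:
  [0,12): 12 bp
  [12,19): 7 bp
  [19,33): 14 bp
  [33,42): 9 bp
  [42,45): 3 bp
  [45,56): 11 bp
  [56,69): 13 bp
  [69,73): 4 bp
  [73,84): 11 bp
  [84,96): 12 bp
  [96,108): 12 bp
  [108,115): 7 bp
  [115,126): 11 bp
  [126,131): 5 bp
  [131,142): 11 bp
  [142,156): 14 bp
  [156,163): 7 bp
  [163,170): 7 bp
  [170,183): 13 bp
  [183,187): 4 bp
  [187,198): 11 bp
  [198,208): 10 bp
  [208,218): 10 bp
  [218,227): 9 bp
  [227,234): 7 bp
  [234,247): 13 bp
  [247,254): 7 bp
  [254,263): 9 bp
  [263,282): 19 bp

[3,4,4,5,7,7,7,7,7,7,9,9,9,10,10,11,11,11,11,11,12,12,12,13,13,13,14,14,19]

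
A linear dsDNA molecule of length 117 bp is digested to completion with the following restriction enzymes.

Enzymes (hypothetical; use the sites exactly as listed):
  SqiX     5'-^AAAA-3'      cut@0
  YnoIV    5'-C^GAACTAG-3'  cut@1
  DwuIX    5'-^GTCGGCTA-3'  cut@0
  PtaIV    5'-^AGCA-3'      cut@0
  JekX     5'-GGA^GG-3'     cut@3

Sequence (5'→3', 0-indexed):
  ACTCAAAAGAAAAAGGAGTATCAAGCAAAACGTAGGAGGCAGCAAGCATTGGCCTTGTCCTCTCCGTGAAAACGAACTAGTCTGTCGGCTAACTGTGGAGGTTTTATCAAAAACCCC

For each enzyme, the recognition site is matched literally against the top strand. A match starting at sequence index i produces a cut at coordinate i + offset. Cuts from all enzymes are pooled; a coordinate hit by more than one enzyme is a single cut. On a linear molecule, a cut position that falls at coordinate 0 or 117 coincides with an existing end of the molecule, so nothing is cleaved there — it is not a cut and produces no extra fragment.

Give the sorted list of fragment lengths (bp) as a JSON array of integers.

[1,1,3,3,4,4,5,5,8,9,10,11,13,16,24]

Site scan:
  SqiX (AAAA, off=0): starts [4, 9, 10, 26, 68, 108, 109] → cuts [4, 9, 10, 26, 68, 108, 109]
  YnoIV (CGAACTAG, off=1): starts [72] → cuts [73]
  DwuIX (GTCGGCTA, off=0): starts [83] → cuts [83]
  PtaIV (AGCA, off=0): starts [23, 40, 44] → cuts [23, 40, 44]
  JekX (GGAGG, off=3): starts [34, 96] → cuts [37, 99]

Pooled cuts: [4, 9, 10, 23, 26, 37, 40, 44, 68, 73, 83, 99, 108, 109]

Fragment lengths:
  [0,4): 4 bp
  [4,9): 5 bp
  [9,10): 1 bp
  [10,23): 13 bp
  [23,26): 3 bp
  [26,37): 11 bp
  [37,40): 3 bp
  [40,44): 4 bp
  [44,68): 24 bp
  [68,73): 5 bp
  [73,83): 10 bp
  [83,99): 16 bp
  [99,108): 9 bp
  [108,109): 1 bp
  [109,117): 8 bp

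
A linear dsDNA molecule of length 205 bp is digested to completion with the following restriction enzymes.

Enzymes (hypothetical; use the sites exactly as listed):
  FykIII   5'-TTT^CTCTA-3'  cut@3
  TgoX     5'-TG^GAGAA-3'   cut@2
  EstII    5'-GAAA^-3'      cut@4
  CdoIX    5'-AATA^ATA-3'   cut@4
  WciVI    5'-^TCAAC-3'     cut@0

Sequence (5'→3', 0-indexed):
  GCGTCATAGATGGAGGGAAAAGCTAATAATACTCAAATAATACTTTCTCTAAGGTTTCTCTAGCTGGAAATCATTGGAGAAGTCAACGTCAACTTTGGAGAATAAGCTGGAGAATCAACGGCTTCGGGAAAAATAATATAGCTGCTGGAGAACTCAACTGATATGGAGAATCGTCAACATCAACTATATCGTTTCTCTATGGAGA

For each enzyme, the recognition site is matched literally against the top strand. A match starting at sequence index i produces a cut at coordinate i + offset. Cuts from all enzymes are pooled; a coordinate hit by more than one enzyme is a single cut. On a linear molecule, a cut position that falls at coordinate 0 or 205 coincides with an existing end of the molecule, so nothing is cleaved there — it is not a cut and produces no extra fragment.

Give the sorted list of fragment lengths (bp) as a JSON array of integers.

Site scan:
  FykIII TTTCTCTA/3: at [43, 54, 191] ⇒ [46, 57, 194]
  TgoX TGGAGAA/2: at [74, 95, 107, 145, 163] ⇒ [76, 97, 109, 147, 165]
  EstII GAAA/4: at [16, 66, 127] ⇒ [20, 70, 131]
  CdoIX AATAATA/4: at [24, 35, 131] ⇒ [28, 39, 135]
  WciVI TCAAC/0: at [82, 88, 114, 153, 173, 179] ⇒ [82, 88, 114, 153, 173, 179]

Pooled cuts: [20, 28, 39, 46, 57, 70, 76, 82, 88, 97, 109, 114, 131, 135, 147, 153, 165, 173, 179, 194]

Fragment lengths:
  [0,20): 20 bp
  [20,28): 8 bp
  [28,39): 11 bp
  [39,46): 7 bp
  [46,57): 11 bp
  [57,70): 13 bp
  [70,76): 6 bp
  [76,82): 6 bp
  [82,88): 6 bp
  [88,97): 9 bp
  [97,109): 12 bp
  [109,114): 5 bp
  [114,131): 17 bp
  [131,135): 4 bp
  [135,147): 12 bp
  [147,153): 6 bp
  [153,165): 12 bp
  [165,173): 8 bp
  [173,179): 6 bp
  [179,194): 15 bp
  [194,205): 11 bp

[4,5,6,6,6,6,6,7,8,8,9,11,11,11,12,12,12,13,15,17,20]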